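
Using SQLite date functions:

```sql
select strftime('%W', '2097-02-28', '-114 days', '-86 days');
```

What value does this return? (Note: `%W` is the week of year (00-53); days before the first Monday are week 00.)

32

First apply '-114 days', '-86 days': 2097-02-28 → 2096-08-12.
2096-08-12 is a Sunday. SQLite's %W counts Mondays since the year started; the result is 32.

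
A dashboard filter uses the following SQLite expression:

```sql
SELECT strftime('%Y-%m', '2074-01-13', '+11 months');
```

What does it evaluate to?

First apply '+11 months': 2074-01-13 → 2074-12-13.
`%Y-%m` extracts the year-month: 2074-12.

2074-12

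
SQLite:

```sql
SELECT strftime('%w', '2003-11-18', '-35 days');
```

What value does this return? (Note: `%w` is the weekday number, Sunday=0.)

First apply '-35 days': 2003-11-18 → 2003-10-14.
2003-10-14 is a Tuesday; with Sunday=0 that is 2.

2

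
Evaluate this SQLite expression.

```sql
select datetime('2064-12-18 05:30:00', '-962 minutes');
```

962 minutes = 16h 2m; -962 minutes from 2064-12-18 05:30:00 is 2064-12-17 13:28:00 (crosses midnight).

2064-12-17 13:28:00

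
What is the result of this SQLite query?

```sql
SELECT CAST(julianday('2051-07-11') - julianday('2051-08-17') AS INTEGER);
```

20 days remain in July 2051 after the 11th (31 − 11).
Then 17 days into August 2051.
Total: 20 + 17 = 37.
The subtraction is earlier − later, so the result is −37 → -37.

-37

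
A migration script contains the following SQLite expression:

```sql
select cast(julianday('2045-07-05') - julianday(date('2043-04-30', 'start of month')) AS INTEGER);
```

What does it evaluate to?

`start of month` rewinds 2043-04-30 to 2043-04-01.
29 days remain in April 2043 after the 1st (30 − 1).
Full months from May 2043 through June 2045 contribute their day counts.
Then 5 days into July 2045.
Total: 29 + 31 + 30 + 31 + 31 + 30 + 31 + 30 + 31 + 31 + 29 + 31 + 30 + 31 + 30 + 31 + 31 + 30 + 31 + 30 + 31 + 31 + 28 + 31 + 30 + 31 + 30 + 5 = 826.

826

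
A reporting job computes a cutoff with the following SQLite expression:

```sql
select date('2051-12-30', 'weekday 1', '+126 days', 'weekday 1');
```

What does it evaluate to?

2052-05-06

`weekday 1` advances to the next Monday; 2051-12-30 is a Saturday, so it moves forward to 2052-01-01.
Applying '+126 days' to 2052-01-01: counting 126 days forward gives 2052-05-06.
`weekday 1` advances to the next Monday; 2052-05-06 is already a Monday, so it stays at 2052-05-06.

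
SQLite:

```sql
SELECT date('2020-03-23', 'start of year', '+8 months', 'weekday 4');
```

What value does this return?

2020-09-03

`start of year` rewinds 2020-03-23 to 2020-01-01.
Adding +8 months to 2020-01-01 gives 2020-09-01.
`weekday 4` advances to the next Thursday; 2020-09-01 is a Tuesday, so it moves forward to 2020-09-03.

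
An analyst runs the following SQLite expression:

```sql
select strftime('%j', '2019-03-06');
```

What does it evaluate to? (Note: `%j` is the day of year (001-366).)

065

Day-of-year for 2019-03-06: days since 2019-01-01 inclusive = 65, zero-padded to 065.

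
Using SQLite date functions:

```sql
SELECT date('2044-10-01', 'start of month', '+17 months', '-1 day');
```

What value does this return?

2046-02-28

`start of month` rewinds 2044-10-01 to 2044-10-01.
Adding +17 months to 2044-10-01 gives 2046-03-01.
Going back 1 day from 2046-03-01 reaches 2046-02-28 (last day of February, 28 days).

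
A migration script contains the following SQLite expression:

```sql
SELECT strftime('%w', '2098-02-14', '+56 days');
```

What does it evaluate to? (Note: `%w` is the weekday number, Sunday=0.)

5

First apply '+56 days': 2098-02-14 → 2098-04-11.
2098-04-11 is a Friday; with Sunday=0 that is 5.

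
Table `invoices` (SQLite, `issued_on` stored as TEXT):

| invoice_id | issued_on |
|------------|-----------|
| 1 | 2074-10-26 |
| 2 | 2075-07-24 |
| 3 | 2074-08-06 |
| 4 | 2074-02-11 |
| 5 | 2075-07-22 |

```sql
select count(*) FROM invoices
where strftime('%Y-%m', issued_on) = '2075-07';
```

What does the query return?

Rows with year-month 2075-07: 2075-07-24, 2075-07-22 → 2.

2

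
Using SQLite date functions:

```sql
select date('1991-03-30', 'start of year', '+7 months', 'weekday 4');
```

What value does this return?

1991-08-01

`start of year` rewinds 1991-03-30 to 1991-01-01.
Adding +7 months to 1991-01-01 gives 1991-08-01.
`weekday 4` advances to the next Thursday; 1991-08-01 is already a Thursday, so it stays at 1991-08-01.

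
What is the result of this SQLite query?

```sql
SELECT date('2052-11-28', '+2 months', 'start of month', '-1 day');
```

Adding +2 months to 2052-11-28 gives 2053-01-28.
`start of month` rewinds 2053-01-28 to 2053-01-01.
Going back 1 day from 2053-01-01 reaches 2052-12-31 (last day of December, 31 days).

2052-12-31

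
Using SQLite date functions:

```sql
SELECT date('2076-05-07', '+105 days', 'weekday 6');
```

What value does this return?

2076-08-22

Applying '+105 days' to 2076-05-07: counting 105 days forward gives 2076-08-20.
`weekday 6` advances to the next Saturday; 2076-08-20 is a Thursday, so it moves forward to 2076-08-22.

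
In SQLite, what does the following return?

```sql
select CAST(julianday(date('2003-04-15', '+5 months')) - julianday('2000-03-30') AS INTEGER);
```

1264

Adding +5 months to 2003-04-15 gives 2003-09-15.
1 day remains in March 2000 after the 30th (31 − 30).
Full months from April 2000 through August 2003 contribute their day counts.
Then 15 days into September 2003.
Total: 1 + 30 + 31 + 30 + 31 + 31 + 30 + 31 + 30 + 31 + 31 + 28 + 31 + 30 + 31 + 30 + 31 + 31 + 30 + 31 + 30 + 31 + 31 + 28 + 31 + 30 + 31 + 30 + 31 + 31 + 30 + 31 + 30 + 31 + 31 + 28 + 31 + 30 + 31 + 30 + 31 + 31 + 15 = 1264.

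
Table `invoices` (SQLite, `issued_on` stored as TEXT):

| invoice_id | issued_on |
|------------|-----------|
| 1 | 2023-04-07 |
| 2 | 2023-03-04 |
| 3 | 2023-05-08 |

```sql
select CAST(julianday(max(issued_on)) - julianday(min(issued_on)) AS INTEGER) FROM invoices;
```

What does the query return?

MIN = 2023-03-04, MAX = 2023-05-08.
27 days remain in March 2023 after the 4th (31 − 4).
April 2023: 30 days.
Then 8 days into May 2023.
Total: 27 + 30 + 8 = 65.

65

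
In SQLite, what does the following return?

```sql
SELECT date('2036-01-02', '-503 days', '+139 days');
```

Applying '-503 days' to 2036-01-02: counting 503 days back gives 2034-08-17.
Applying '+139 days' to 2034-08-17: counting 139 days forward gives 2035-01-03.

2035-01-03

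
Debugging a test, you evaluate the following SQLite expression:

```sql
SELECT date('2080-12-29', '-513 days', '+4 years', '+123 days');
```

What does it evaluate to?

Applying '-513 days' to 2080-12-29: counting 513 days back gives 2079-08-04.
Adding +4 years to 2079-08-04 gives 2083-08-04.
Applying '+123 days' to 2083-08-04: counting 123 days forward gives 2083-12-05.

2083-12-05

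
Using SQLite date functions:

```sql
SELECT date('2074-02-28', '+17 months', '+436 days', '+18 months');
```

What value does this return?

2078-04-06

Adding +17 months to 2074-02-28 gives 2075-07-28.
Applying '+436 days' to 2075-07-28: counting 436 days forward gives 2076-10-06.
Adding +18 months to 2076-10-06 gives 2078-04-06.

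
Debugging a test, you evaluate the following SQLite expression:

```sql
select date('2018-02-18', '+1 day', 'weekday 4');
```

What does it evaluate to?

Advancing 1 more day within February lands on 2018-02-19.
`weekday 4` advances to the next Thursday; 2018-02-19 is a Monday, so it moves forward to 2018-02-22.

2018-02-22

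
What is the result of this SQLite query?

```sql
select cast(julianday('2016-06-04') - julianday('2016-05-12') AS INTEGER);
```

23

19 days remain in May 2016 after the 12th (31 − 12).
Then 4 days into June 2016.
Total: 19 + 4 = 23.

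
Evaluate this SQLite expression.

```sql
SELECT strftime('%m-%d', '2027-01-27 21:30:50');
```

01-27

`%m-%d` extracts the month-day: 01-27.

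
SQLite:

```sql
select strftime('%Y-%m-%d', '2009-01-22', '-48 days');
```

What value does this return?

First apply '-48 days': 2009-01-22 → 2008-12-05.
`%Y-%m-%d` extracts the ISO date: 2008-12-05.

2008-12-05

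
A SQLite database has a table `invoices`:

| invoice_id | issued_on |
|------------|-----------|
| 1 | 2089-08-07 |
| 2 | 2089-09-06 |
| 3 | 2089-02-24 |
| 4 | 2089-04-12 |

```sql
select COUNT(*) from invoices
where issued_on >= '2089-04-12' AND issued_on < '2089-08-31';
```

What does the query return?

Rows in [2089-04-12, 2089-08-31): 2089-08-07, 2089-04-12 → 2 rows.

2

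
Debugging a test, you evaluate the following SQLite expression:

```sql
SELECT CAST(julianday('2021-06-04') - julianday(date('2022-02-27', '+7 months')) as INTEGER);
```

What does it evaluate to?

-480

Adding +7 months to 2022-02-27 gives 2022-09-27.
26 days remain in June 2021 after the 4th (30 − 4).
Full months from July 2021 through August 2022 contribute their day counts.
Then 27 days into September 2022.
Total: 26 + 31 + 31 + 30 + 31 + 30 + 31 + 31 + 28 + 31 + 30 + 31 + 30 + 31 + 31 + 27 = 480.
The subtraction is earlier − later, so the result is −480 → -480.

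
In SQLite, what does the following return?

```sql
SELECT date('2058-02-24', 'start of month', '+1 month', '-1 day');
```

`start of month` rewinds 2058-02-24 to 2058-02-01.
Adding +1 month to 2058-02-01 gives 2058-03-01.
Going back 1 day from 2058-03-01 reaches 2058-02-28 (last day of February, 28 days).

2058-02-28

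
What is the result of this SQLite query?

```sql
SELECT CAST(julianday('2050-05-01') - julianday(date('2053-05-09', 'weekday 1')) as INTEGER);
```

-1107

`weekday 1` advances to the next Monday; 2053-05-09 is a Friday, so it moves forward to 2053-05-12.
30 days remain in May 2050 after the 1st (31 − 1).
Full months from June 2050 through April 2053 contribute their day counts.
Then 12 days into May 2053.
Total: 30 + 30 + 31 + 31 + 30 + 31 + 30 + 31 + 31 + 28 + 31 + 30 + 31 + 30 + 31 + 31 + 30 + 31 + 30 + 31 + 31 + 29 + 31 + 30 + 31 + 30 + 31 + 31 + 30 + 31 + 30 + 31 + 31 + 28 + 31 + 30 + 12 = 1107.
The subtraction is earlier − later, so the result is −1107 → -1107.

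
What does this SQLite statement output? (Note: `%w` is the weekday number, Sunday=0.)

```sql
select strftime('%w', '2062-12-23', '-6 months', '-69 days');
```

6

First apply '-6 months', '-69 days': 2062-12-23 → 2062-04-15.
2062-04-15 is a Saturday; with Sunday=0 that is 6.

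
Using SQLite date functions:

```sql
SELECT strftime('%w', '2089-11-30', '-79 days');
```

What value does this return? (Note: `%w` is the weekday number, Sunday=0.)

First apply '-79 days': 2089-11-30 → 2089-09-12.
2089-09-12 is a Monday; with Sunday=0 that is 1.

1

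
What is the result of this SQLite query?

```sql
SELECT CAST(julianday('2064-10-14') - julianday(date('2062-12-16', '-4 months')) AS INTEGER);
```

Adding -4 months to 2062-12-16 gives 2062-08-16.
15 days remain in August 2062 after the 16th (31 − 16).
Full months from September 2062 through September 2064 contribute their day counts.
Then 14 days into October 2064.
Total: 15 + 30 + 31 + 30 + 31 + 31 + 28 + 31 + 30 + 31 + 30 + 31 + 31 + 30 + 31 + 30 + 31 + 31 + 29 + 31 + 30 + 31 + 30 + 31 + 31 + 30 + 14 = 790.

790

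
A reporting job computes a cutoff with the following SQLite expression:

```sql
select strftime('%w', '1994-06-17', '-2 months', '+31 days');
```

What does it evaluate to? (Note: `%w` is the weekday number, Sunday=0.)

First apply '-2 months', '+31 days': 1994-06-17 → 1994-05-18.
1994-05-18 is a Wednesday; with Sunday=0 that is 3.

3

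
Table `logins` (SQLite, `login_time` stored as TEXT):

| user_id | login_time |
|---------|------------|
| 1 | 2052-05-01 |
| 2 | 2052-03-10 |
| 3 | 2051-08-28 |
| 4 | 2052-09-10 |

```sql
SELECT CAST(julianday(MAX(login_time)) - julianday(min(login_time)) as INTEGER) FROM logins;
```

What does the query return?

MIN = 2051-08-28, MAX = 2052-09-10.
3 days remain in August 2051 after the 28th (31 − 28).
Full months from September 2051 through August 2052 contribute their day counts.
Then 10 days into September 2052.
Total: 3 + 30 + 31 + 30 + 31 + 31 + 29 + 31 + 30 + 31 + 30 + 31 + 31 + 10 = 379.

379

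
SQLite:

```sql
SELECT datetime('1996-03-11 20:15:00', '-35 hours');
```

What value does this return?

-35 hours from 1996-03-11 20:15:00 is 1996-03-10 09:15:00 (crosses midnight).

1996-03-10 09:15:00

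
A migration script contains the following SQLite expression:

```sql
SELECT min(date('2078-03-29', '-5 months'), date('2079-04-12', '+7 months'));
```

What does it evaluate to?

2077-10-29

date('2078-03-29', '-5 months') → 2077-10-29.
date('2079-04-12', '+7 months') → 2079-11-12.
Earlier of the two is 2077-10-29.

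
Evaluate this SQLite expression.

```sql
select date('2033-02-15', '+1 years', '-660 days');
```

2032-04-26

Adding +1 year to 2033-02-15 gives 2034-02-15.
Applying '-660 days' to 2034-02-15: counting 660 days back gives 2032-04-26.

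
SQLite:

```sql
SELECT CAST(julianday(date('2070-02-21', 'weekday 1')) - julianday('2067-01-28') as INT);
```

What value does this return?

`weekday 1` advances to the next Monday; 2070-02-21 is a Friday, so it moves forward to 2070-02-24.
3 days remain in January 2067 after the 28th (31 − 28).
Full months from February 2067 through January 2070 contribute their day counts.
Then 24 days into February 2070.
Total: 3 + 28 + 31 + 30 + 31 + 30 + 31 + 31 + 30 + 31 + 30 + 31 + 31 + 29 + 31 + 30 + 31 + 30 + 31 + 31 + 30 + 31 + 30 + 31 + 31 + 28 + 31 + 30 + 31 + 30 + 31 + 31 + 30 + 31 + 30 + 31 + 31 + 24 = 1123.

1123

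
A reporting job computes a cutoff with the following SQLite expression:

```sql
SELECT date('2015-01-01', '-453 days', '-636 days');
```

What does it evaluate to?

Applying '-453 days' to 2015-01-01: counting 453 days back gives 2013-10-05.
Applying '-636 days' to 2013-10-05: counting 636 days back gives 2012-01-08.

2012-01-08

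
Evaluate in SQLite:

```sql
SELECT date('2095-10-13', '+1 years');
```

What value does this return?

2096-10-13

Adding +1 year to 2095-10-13 gives 2096-10-13.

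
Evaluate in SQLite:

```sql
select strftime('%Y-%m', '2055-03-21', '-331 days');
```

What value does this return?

2054-04

First apply '-331 days': 2055-03-21 → 2054-04-24.
`%Y-%m` extracts the year-month: 2054-04.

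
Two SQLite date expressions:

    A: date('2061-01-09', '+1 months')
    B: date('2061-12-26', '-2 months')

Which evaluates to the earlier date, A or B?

A

A = 2061-02-09.
B = 2061-10-26.
A is earlier.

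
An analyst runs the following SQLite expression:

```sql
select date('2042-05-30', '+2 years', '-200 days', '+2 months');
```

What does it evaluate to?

Adding +2 years to 2042-05-30 gives 2044-05-30.
Applying '-200 days' to 2044-05-30: counting 200 days back gives 2043-11-12.
Adding +2 months to 2043-11-12 gives 2044-01-12.

2044-01-12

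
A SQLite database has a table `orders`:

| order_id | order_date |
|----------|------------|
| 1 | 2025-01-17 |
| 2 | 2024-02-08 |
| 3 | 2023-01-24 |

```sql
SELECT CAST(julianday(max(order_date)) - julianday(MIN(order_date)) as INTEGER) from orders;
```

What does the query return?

724

MIN = 2023-01-24, MAX = 2025-01-17.
7 days remain in January 2023 after the 24th (31 − 24).
Full months from February 2023 through December 2024 contribute their day counts.
Then 17 days into January 2025.
Total: 7 + 28 + 31 + 30 + 31 + 30 + 31 + 31 + 30 + 31 + 30 + 31 + 31 + 29 + 31 + 30 + 31 + 30 + 31 + 31 + 30 + 31 + 30 + 31 + 17 = 724.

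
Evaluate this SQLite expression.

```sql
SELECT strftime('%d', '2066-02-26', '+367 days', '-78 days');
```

12

First apply '+367 days', '-78 days': 2066-02-26 → 2066-12-12.
`%d` extracts the 2-digit day of month: 12.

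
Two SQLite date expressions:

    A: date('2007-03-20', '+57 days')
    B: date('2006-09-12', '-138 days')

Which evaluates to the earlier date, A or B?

B

A = 2007-05-16.
B = 2006-04-27.
B is earlier.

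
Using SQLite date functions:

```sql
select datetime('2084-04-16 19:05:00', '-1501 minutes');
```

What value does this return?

1501 minutes = 25h 1m; -1501 minutes from 2084-04-16 19:05:00 is 2084-04-15 18:04:00 (crosses midnight).

2084-04-15 18:04:00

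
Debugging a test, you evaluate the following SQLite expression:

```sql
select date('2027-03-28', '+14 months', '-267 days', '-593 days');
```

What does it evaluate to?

Adding +14 months to 2027-03-28 gives 2028-05-28.
Applying '-267 days' to 2028-05-28: counting 267 days back gives 2027-09-04.
Applying '-593 days' to 2027-09-04: counting 593 days back gives 2026-01-19.

2026-01-19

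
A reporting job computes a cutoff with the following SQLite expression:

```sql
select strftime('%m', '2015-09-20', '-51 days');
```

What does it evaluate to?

First apply '-51 days': 2015-09-20 → 2015-07-31.
`%m` extracts the 2-digit month (01-12): 07.

07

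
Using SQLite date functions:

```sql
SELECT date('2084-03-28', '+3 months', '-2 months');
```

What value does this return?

2084-04-28

Adding +3 months to 2084-03-28 gives 2084-06-28.
Adding -2 months to 2084-06-28 gives 2084-04-28.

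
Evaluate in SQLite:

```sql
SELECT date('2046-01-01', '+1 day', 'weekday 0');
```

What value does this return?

2046-01-07

Advancing 1 more day within January lands on 2046-01-02.
`weekday 0` advances to the next Sunday; 2046-01-02 is a Tuesday, so it moves forward to 2046-01-07.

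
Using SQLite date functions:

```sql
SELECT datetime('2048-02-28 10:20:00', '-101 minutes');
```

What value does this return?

2048-02-28 08:39:00

101 minutes = 1h 41m; -101 minutes from 2048-02-28 10:20:00 is 2048-02-28 08:39:00.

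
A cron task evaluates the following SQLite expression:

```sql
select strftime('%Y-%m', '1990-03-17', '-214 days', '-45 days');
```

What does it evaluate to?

First apply '-214 days', '-45 days': 1990-03-17 → 1989-07-01.
`%Y-%m` extracts the year-month: 1989-07.

1989-07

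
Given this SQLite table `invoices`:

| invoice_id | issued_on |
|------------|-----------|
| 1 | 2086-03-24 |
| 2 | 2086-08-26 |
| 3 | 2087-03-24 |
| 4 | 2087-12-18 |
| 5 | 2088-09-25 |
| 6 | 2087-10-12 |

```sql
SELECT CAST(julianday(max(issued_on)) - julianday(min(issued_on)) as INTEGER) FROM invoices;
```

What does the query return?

MIN = 2086-03-24, MAX = 2088-09-25.
7 days remain in March 2086 after the 24th (31 − 24).
Full months from April 2086 through August 2088 contribute their day counts.
Then 25 days into September 2088.
Total: 7 + 30 + 31 + 30 + 31 + 31 + 30 + 31 + 30 + 31 + 31 + 28 + 31 + 30 + 31 + 30 + 31 + 31 + 30 + 31 + 30 + 31 + 31 + 29 + 31 + 30 + 31 + 30 + 31 + 31 + 25 = 916.

916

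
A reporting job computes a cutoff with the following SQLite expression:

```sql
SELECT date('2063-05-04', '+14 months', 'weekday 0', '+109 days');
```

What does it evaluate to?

Adding +14 months to 2063-05-04 gives 2064-07-04.
`weekday 0` advances to the next Sunday; 2064-07-04 is a Friday, so it moves forward to 2064-07-06.
Applying '+109 days' to 2064-07-06: counting 109 days forward gives 2064-10-23.

2064-10-23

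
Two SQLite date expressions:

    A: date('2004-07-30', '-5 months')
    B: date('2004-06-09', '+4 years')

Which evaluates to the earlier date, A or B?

A

A = 2004-03-01.
B = 2008-06-09.
A is earlier.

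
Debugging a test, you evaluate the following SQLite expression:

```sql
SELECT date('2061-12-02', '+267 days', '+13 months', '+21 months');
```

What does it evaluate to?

Applying '+267 days' to 2061-12-02: counting 267 days forward gives 2062-08-26.
Adding +13 months to 2062-08-26 gives 2063-09-26.
Adding +21 months to 2063-09-26 gives 2065-06-26.

2065-06-26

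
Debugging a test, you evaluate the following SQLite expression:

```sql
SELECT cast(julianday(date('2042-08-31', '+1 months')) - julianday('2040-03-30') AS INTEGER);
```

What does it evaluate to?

915

Adding +1 month to 2042-08-31 targets 2042-09-31. September 2042 has only 30 days, so SQLite normalizes the 1-day overflow forward to 2042-10-01.
1 day remains in March 2040 after the 30th (31 − 30).
Full months from April 2040 through September 2042 contribute their day counts.
Then 1 day into October 2042.
Total: 1 + 30 + 31 + 30 + 31 + 31 + 30 + 31 + 30 + 31 + 31 + 28 + 31 + 30 + 31 + 30 + 31 + 31 + 30 + 31 + 30 + 31 + 31 + 28 + 31 + 30 + 31 + 30 + 31 + 31 + 30 + 1 = 915.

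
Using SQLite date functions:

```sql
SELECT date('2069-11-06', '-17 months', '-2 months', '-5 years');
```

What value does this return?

Adding -17 months to 2069-11-06 gives 2068-06-06.
Adding -2 months to 2068-06-06 gives 2068-04-06.
Adding -5 years to 2068-04-06 gives 2063-04-06.

2063-04-06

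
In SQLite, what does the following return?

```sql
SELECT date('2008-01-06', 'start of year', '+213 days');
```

`start of year` rewinds 2008-01-06 to 2008-01-01.
Applying '+213 days' to 2008-01-01: counting 213 days forward gives 2008-08-01.

2008-08-01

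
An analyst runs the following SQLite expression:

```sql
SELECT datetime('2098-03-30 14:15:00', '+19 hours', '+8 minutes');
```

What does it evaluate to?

+19 hours from 2098-03-30 14:15:00 is 2098-03-31 09:15:00 (crosses midnight).
+8 minutes from 2098-03-31 09:15:00 is 2098-03-31 09:23:00.

2098-03-31 09:23:00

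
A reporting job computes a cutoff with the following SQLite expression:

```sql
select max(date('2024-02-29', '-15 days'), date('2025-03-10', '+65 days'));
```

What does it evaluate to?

2025-05-14

date('2024-02-29', '-15 days') → 2024-02-14.
date('2025-03-10', '+65 days') → 2025-05-14.
Later of the two is 2025-05-14.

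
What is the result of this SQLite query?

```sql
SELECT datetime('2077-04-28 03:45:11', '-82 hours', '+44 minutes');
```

-82 hours from 2077-04-28 03:45:11 is 2077-04-24 17:45:11 (crosses midnight).
+44 minutes from 2077-04-24 17:45:11 is 2077-04-24 18:29:11.

2077-04-24 18:29:11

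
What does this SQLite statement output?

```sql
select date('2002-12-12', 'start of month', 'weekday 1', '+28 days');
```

`start of month` rewinds 2002-12-12 to 2002-12-01.
`weekday 1` advances to the next Monday; 2002-12-01 is a Sunday, so it moves forward to 2002-12-02.
Advancing 28 more days within December lands on 2002-12-30.

2002-12-30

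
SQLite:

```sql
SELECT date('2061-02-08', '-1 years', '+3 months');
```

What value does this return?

Adding -1 year to 2061-02-08 gives 2060-02-08.
Adding +3 months to 2060-02-08 gives 2060-05-08.

2060-05-08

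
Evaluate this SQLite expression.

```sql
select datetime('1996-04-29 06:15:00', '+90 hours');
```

1996-05-03 00:15:00

+90 hours from 1996-04-29 06:15:00 is 1996-05-03 00:15:00 (crosses midnight).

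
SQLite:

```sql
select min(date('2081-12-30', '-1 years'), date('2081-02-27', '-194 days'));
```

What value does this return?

date('2081-12-30', '-1 years') → 2080-12-30.
date('2081-02-27', '-194 days') → 2080-08-17.
Earlier of the two is 2080-08-17.

2080-08-17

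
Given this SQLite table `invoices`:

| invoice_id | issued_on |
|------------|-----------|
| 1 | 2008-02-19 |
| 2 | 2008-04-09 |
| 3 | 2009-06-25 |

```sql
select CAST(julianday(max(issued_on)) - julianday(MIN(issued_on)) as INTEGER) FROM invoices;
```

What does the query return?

MIN = 2008-02-19, MAX = 2009-06-25.
10 days remain in February 2008 after the 19th (29 − 19).
Full months from March 2008 through May 2009 contribute their day counts.
Then 25 days into June 2009.
Total: 10 + 31 + 30 + 31 + 30 + 31 + 31 + 30 + 31 + 30 + 31 + 31 + 28 + 31 + 30 + 31 + 25 = 492.

492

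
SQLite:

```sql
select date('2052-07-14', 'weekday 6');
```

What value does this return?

`weekday 6` advances to the next Saturday; 2052-07-14 is a Sunday, so it moves forward to 2052-07-20.

2052-07-20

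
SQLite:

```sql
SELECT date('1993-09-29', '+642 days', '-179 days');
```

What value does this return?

Applying '+642 days' to 1993-09-29: counting 642 days forward gives 1995-07-03.
Applying '-179 days' to 1995-07-03: counting 179 days back gives 1995-01-05.

1995-01-05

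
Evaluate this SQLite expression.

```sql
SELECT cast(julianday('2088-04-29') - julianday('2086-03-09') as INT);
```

22 days remain in March 2086 after the 9th (31 − 9).
Full months from April 2086 through March 2088 contribute their day counts.
Then 29 days into April 2088.
Total: 22 + 30 + 31 + 30 + 31 + 31 + 30 + 31 + 30 + 31 + 31 + 28 + 31 + 30 + 31 + 30 + 31 + 31 + 30 + 31 + 30 + 31 + 31 + 29 + 31 + 29 = 782.

782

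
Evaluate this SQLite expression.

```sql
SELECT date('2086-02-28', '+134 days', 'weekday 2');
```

2086-07-16

Applying '+134 days' to 2086-02-28: counting 134 days forward gives 2086-07-12.
`weekday 2` advances to the next Tuesday; 2086-07-12 is a Friday, so it moves forward to 2086-07-16.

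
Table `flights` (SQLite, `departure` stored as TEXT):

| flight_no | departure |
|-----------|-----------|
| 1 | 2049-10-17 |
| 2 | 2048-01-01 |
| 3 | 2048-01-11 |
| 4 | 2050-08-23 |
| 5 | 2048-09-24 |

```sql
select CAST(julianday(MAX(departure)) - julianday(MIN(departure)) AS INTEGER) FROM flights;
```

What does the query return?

MIN = 2048-01-01, MAX = 2050-08-23.
30 days remain in January 2048 after the 1st (31 − 1).
Full months from February 2048 through July 2050 contribute their day counts.
Then 23 days into August 2050.
Total: 30 + 29 + 31 + 30 + 31 + 30 + 31 + 31 + 30 + 31 + 30 + 31 + 31 + 28 + 31 + 30 + 31 + 30 + 31 + 31 + 30 + 31 + 30 + 31 + 31 + 28 + 31 + 30 + 31 + 30 + 31 + 23 = 965.

965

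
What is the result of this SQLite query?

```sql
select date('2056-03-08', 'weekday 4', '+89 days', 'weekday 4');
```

2056-06-08

`weekday 4` advances to the next Thursday; 2056-03-08 is a Wednesday, so it moves forward to 2056-03-09.
Applying '+89 days' to 2056-03-09: counting 89 days forward gives 2056-06-06.
`weekday 4` advances to the next Thursday; 2056-06-06 is a Tuesday, so it moves forward to 2056-06-08.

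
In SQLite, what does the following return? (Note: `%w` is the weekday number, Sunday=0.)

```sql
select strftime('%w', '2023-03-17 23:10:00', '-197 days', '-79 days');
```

2

First apply '-197 days', '-79 days': 2023-03-17 23:10:00 → 2022-06-14 23:10:00.
2022-06-14 is a Tuesday; with Sunday=0 that is 2.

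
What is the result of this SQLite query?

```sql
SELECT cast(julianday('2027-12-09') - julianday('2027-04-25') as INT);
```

228

5 days remain in April 2027 after the 25th (30 − 25).
Full months from May 2027 through November 2027 contribute their day counts.
Then 9 days into December 2027.
Total: 5 + 31 + 30 + 31 + 31 + 30 + 31 + 30 + 9 = 228.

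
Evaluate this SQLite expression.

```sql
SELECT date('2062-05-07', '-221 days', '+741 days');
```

Applying '-221 days' to 2062-05-07: counting 221 days back gives 2061-09-28.
Applying '+741 days' to 2061-09-28: counting 741 days forward gives 2063-10-09.

2063-10-09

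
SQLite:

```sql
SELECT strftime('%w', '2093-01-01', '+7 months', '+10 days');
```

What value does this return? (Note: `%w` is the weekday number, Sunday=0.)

2

First apply '+7 months', '+10 days': 2093-01-01 → 2093-08-11.
2093-08-11 is a Tuesday; with Sunday=0 that is 2.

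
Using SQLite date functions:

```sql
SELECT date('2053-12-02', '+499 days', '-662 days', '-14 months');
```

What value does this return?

2052-04-22

Applying '+499 days' to 2053-12-02: counting 499 days forward gives 2055-04-15.
Applying '-662 days' to 2055-04-15: counting 662 days back gives 2053-06-22.
Adding -14 months to 2053-06-22 gives 2052-04-22.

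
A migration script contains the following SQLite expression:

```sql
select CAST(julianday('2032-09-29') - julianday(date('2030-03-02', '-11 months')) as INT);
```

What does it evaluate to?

1276

Adding -11 months to 2030-03-02 gives 2029-04-02.
28 days remain in April 2029 after the 2nd (30 − 2).
Full months from May 2029 through August 2032 contribute their day counts.
Then 29 days into September 2032.
Total: 28 + 31 + 30 + 31 + 31 + 30 + 31 + 30 + 31 + 31 + 28 + 31 + 30 + 31 + 30 + 31 + 31 + 30 + 31 + 30 + 31 + 31 + 28 + 31 + 30 + 31 + 30 + 31 + 31 + 30 + 31 + 30 + 31 + 31 + 29 + 31 + 30 + 31 + 30 + 31 + 31 + 29 = 1276.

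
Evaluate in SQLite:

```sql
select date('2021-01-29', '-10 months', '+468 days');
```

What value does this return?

2021-07-10

Adding -10 months to 2021-01-29 gives 2020-03-29.
Applying '+468 days' to 2020-03-29: counting 468 days forward gives 2021-07-10.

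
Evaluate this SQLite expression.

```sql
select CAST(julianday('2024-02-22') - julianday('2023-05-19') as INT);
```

279

12 days remain in May 2023 after the 19th (31 − 19).
Full months from June 2023 through January 2024 contribute their day counts.
Then 22 days into February 2024.
Total: 12 + 30 + 31 + 31 + 30 + 31 + 30 + 31 + 31 + 22 = 279.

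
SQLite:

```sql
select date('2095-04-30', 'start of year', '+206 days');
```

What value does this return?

2095-07-26

`start of year` rewinds 2095-04-30 to 2095-01-01.
Applying '+206 days' to 2095-01-01: counting 206 days forward gives 2095-07-26.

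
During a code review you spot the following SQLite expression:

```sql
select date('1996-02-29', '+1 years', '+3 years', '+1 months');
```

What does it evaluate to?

2000-04-01

Adding +1 year to 1996-02-29 targets 1997-02-29, but 1997 is not a leap year, so SQLite normalizes to 1997-03-01.
Adding +3 years to 1997-03-01 gives 2000-03-01.
Adding +1 month to 2000-03-01 gives 2000-04-01.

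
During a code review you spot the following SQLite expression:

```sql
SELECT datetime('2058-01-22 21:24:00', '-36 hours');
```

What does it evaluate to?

-36 hours from 2058-01-22 21:24:00 is 2058-01-21 09:24:00 (crosses midnight).

2058-01-21 09:24:00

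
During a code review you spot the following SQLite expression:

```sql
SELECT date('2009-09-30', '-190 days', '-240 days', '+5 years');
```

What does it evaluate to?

2013-07-27

Applying '-190 days' to 2009-09-30: counting 190 days back gives 2009-03-24.
Applying '-240 days' to 2009-03-24: counting 240 days back gives 2008-07-27.
Adding +5 years to 2008-07-27 gives 2013-07-27.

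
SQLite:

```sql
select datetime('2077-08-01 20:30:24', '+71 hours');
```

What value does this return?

2077-08-04 19:30:24

+71 hours from 2077-08-01 20:30:24 is 2077-08-04 19:30:24 (crosses midnight).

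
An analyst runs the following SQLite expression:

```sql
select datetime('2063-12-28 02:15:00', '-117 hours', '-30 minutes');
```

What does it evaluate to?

-117 hours from 2063-12-28 02:15:00 is 2063-12-23 05:15:00 (crosses midnight).
-30 minutes from 2063-12-23 05:15:00 is 2063-12-23 04:45:00.

2063-12-23 04:45:00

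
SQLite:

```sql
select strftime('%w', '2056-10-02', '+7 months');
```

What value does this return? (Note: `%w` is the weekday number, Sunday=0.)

First apply '+7 months': 2056-10-02 → 2057-05-02.
2057-05-02 is a Wednesday; with Sunday=0 that is 3.

3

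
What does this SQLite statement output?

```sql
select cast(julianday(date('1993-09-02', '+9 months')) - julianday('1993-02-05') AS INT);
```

482

Adding +9 months to 1993-09-02 gives 1994-06-02.
23 days remain in February 1993 after the 5th (28 − 5).
Full months from March 1993 through May 1994 contribute their day counts.
Then 2 days into June 1994.
Total: 23 + 31 + 30 + 31 + 30 + 31 + 31 + 30 + 31 + 30 + 31 + 31 + 28 + 31 + 30 + 31 + 2 = 482.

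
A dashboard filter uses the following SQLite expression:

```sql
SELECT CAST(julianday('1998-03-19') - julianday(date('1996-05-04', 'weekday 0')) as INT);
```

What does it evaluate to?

`weekday 0` advances to the next Sunday; 1996-05-04 is a Saturday, so it moves forward to 1996-05-05.
26 days remain in May 1996 after the 5th (31 − 5).
Full months from June 1996 through February 1998 contribute their day counts.
Then 19 days into March 1998.
Total: 26 + 30 + 31 + 31 + 30 + 31 + 30 + 31 + 31 + 28 + 31 + 30 + 31 + 30 + 31 + 31 + 30 + 31 + 30 + 31 + 31 + 28 + 19 = 683.

683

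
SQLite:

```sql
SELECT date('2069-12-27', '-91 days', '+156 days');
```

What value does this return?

Applying '-91 days' to 2069-12-27: counting 91 days back gives 2069-09-27.
Applying '+156 days' to 2069-09-27: counting 156 days forward gives 2070-03-02.

2070-03-02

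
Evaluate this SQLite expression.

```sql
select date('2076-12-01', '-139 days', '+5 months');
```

Applying '-139 days' to 2076-12-01: counting 139 days back gives 2076-07-15.
Adding +5 months to 2076-07-15 gives 2076-12-15.

2076-12-15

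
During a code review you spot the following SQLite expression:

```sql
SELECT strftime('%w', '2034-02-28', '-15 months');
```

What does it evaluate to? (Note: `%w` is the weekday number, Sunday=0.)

First apply '-15 months': 2034-02-28 → 2032-11-28.
2032-11-28 is a Sunday; with Sunday=0 that is 0.

0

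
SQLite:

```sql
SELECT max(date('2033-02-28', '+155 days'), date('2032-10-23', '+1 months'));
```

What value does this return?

date('2033-02-28', '+155 days') → 2033-08-02.
date('2032-10-23', '+1 months') → 2032-11-23.
Later of the two is 2033-08-02.

2033-08-02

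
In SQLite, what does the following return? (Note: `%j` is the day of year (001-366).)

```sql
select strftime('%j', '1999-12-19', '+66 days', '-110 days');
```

309

First apply '+66 days', '-110 days': 1999-12-19 → 1999-11-05.
Day-of-year for 1999-11-05: days since 1999-01-01 inclusive = 309, zero-padded to 309.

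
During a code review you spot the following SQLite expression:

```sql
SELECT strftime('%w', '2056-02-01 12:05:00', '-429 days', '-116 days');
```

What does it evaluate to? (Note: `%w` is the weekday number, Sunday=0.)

First apply '-429 days', '-116 days': 2056-02-01 12:05:00 → 2054-08-05 12:05:00.
2054-08-05 is a Wednesday; with Sunday=0 that is 3.

3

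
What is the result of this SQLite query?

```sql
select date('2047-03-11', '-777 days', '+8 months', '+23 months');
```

2047-08-23

Applying '-777 days' to 2047-03-11: counting 777 days back gives 2045-01-23.
Adding +8 months to 2045-01-23 gives 2045-09-23.
Adding +23 months to 2045-09-23 gives 2047-08-23.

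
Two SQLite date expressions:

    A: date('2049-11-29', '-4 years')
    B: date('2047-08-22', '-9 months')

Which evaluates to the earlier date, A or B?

A

A = 2045-11-29.
B = 2046-11-22.
A is earlier.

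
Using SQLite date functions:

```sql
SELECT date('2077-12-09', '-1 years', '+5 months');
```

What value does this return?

2077-05-09

Adding -1 year to 2077-12-09 gives 2076-12-09.
Adding +5 months to 2076-12-09 gives 2077-05-09.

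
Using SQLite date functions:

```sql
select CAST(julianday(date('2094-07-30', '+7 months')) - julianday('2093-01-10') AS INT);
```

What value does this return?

781

Adding +7 months to 2094-07-30 targets 2095-02-30. February 2095 has only 28 days, so SQLite normalizes the 2-day overflow forward to 2095-03-02.
21 days remain in January 2093 after the 10th (31 − 10).
Full months from February 2093 through February 2095 contribute their day counts.
Then 2 days into March 2095.
Total: 21 + 28 + 31 + 30 + 31 + 30 + 31 + 31 + 30 + 31 + 30 + 31 + 31 + 28 + 31 + 30 + 31 + 30 + 31 + 31 + 30 + 31 + 30 + 31 + 31 + 28 + 2 = 781.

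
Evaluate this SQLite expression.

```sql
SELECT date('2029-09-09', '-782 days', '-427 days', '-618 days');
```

Applying '-782 days' to 2029-09-09: counting 782 days back gives 2027-07-20.
Applying '-427 days' to 2027-07-20: counting 427 days back gives 2026-05-19.
Applying '-618 days' to 2026-05-19: counting 618 days back gives 2024-09-08.

2024-09-08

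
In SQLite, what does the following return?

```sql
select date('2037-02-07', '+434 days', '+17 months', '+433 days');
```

Applying '+434 days' to 2037-02-07: counting 434 days forward gives 2038-04-17.
Adding +17 months to 2038-04-17 gives 2039-09-17.
Applying '+433 days' to 2039-09-17: counting 433 days forward gives 2040-11-23.

2040-11-23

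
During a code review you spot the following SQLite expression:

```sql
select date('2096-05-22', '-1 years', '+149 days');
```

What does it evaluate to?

Adding -1 year to 2096-05-22 gives 2095-05-22.
Applying '+149 days' to 2095-05-22: counting 149 days forward gives 2095-10-18.

2095-10-18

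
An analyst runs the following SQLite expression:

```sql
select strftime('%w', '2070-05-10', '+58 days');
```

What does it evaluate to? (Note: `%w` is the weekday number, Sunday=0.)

1

First apply '+58 days': 2070-05-10 → 2070-07-07.
2070-07-07 is a Monday; with Sunday=0 that is 1.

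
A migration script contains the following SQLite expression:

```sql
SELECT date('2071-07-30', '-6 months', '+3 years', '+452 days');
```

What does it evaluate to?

2075-04-27

Adding -6 months to 2071-07-30 gives 2071-01-30.
Adding +3 years to 2071-01-30 gives 2074-01-30.
Applying '+452 days' to 2074-01-30: counting 452 days forward gives 2075-04-27.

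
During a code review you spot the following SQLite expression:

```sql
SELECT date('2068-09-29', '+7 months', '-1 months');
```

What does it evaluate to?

2069-03-29

Adding +7 months to 2068-09-29 gives 2069-04-29.
Adding -1 month to 2069-04-29 gives 2069-03-29.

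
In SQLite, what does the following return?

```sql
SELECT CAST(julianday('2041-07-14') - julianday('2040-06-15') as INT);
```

394

15 days remain in June 2040 after the 15th (30 − 15).
Full months from July 2040 through June 2041 contribute their day counts.
Then 14 days into July 2041.
Total: 15 + 31 + 31 + 30 + 31 + 30 + 31 + 31 + 28 + 31 + 30 + 31 + 30 + 14 = 394.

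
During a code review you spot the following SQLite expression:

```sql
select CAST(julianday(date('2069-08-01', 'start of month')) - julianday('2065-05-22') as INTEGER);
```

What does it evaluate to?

`start of month` rewinds 2069-08-01 to 2069-08-01.
9 days remain in May 2065 after the 22nd (31 − 22).
Full months from June 2065 through July 2069 contribute their day counts.
Then 1 day into August 2069.
Total: 9 + 30 + 31 + 31 + 30 + 31 + 30 + 31 + 31 + 28 + 31 + 30 + 31 + 30 + 31 + 31 + 30 + 31 + 30 + 31 + 31 + 28 + 31 + 30 + 31 + 30 + 31 + 31 + 30 + 31 + 30 + 31 + 31 + 29 + 31 + 30 + 31 + 30 + 31 + 31 + 30 + 31 + 30 + 31 + 31 + 28 + 31 + 30 + 31 + 30 + 31 + 1 = 1532.

1532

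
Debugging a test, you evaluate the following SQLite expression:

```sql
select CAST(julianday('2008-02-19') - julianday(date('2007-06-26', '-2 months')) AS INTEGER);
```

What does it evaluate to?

Adding -2 months to 2007-06-26 gives 2007-04-26.
4 days remain in April 2007 after the 26th (30 − 26).
Full months from May 2007 through January 2008 contribute their day counts.
Then 19 days into February 2008.
Total: 4 + 31 + 30 + 31 + 31 + 30 + 31 + 30 + 31 + 31 + 19 = 299.

299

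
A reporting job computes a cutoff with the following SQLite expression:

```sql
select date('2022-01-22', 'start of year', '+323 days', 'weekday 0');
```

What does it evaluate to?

2022-11-20

`start of year` rewinds 2022-01-22 to 2022-01-01.
Applying '+323 days' to 2022-01-01: counting 323 days forward gives 2022-11-20.
`weekday 0` advances to the next Sunday; 2022-11-20 is already a Sunday, so it stays at 2022-11-20.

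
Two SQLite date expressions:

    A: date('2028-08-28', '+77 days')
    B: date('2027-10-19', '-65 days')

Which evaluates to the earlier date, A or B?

A = 2028-11-13.
B = 2027-08-15.
B is earlier.

B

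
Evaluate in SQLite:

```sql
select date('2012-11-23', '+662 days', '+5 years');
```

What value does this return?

Applying '+662 days' to 2012-11-23: counting 662 days forward gives 2014-09-16.
Adding +5 years to 2014-09-16 gives 2019-09-16.

2019-09-16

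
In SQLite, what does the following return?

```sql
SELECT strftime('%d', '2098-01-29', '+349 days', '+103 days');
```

26

First apply '+349 days', '+103 days': 2098-01-29 → 2099-04-26.
`%d` extracts the 2-digit day of month: 26.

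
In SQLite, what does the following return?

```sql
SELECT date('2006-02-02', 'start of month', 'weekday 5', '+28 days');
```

2006-03-03

`start of month` rewinds 2006-02-02 to 2006-02-01.
`weekday 5` advances to the next Friday; 2006-02-01 is a Wednesday, so it moves forward to 2006-02-03.
February 2006 has 28 days; 25 remain after the 3rd, so 26 days reach 2006-03-01.
Advancing 2 more days within March lands on 2006-03-03.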